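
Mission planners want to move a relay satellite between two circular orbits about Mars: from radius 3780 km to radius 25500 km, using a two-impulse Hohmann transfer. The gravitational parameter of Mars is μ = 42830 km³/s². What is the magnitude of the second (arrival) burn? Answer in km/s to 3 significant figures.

Δv₂ = 0.637 km/s

Semi-major axis of the transfer orbit: a_t = (3780 + 25500)/2 = 14640 km.
Circular speed at r = 25500 km: v_c = √(μ/r) = 1.296 km/s.
Vis-viva on the transfer ellipse at r = 25500 km gives v_t = √[μ(2/r − 1/a_t)] = 0.6585 km/s.
Δv₂ = |v_t − v_c| = |0.6585 − 1.296| = 0.6375 km/s.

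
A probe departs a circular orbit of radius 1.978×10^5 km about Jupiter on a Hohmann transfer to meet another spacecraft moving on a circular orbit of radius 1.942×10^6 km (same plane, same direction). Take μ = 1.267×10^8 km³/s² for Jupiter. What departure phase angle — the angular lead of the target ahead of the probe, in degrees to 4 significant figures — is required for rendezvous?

φ = 106.4°

The Hohmann ellipse has a_t = (r₁ + r₂)/2 = 1.0699×10^6 km.
The half-period of the transfer ellipse is t = π√(a_t³/μ) = 3.089×10^5 s.
The target's mean motion on its circular orbit is ω₂ = √(μ/r₂³) = 4.159×10^-6 rad/s.
Angle swept by the target during transfer: ω₂·t = 1.2847 rad = 73.61°.
The probe traverses 180° on the transfer ellipse, so the target must lead by 180° − 73.61° = 106.4°.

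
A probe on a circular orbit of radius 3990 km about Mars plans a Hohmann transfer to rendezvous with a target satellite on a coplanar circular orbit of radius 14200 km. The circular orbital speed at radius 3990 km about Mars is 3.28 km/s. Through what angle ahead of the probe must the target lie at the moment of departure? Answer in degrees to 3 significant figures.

From the circular-orbit relation v² = μ/r at r = 3990 km: μ = v²r = (3.28)² × 3990 = 42926.0 km³/s².
Transfer-ellipse semi-major axis a_t = (r₁ + r₂)/2 = (3990 + 14200)/2 = 9095 km.
The half-period of the transfer ellipse is t = π√(a_t³/μ) = 13152.1 s.
The target's mean motion on its circular orbit is ω₂ = √(μ/r₂³) = 1.22441×10^-4 rad/s.
Angle swept by the target during transfer: ω₂·t = 1.6104 rad = 92.27°.
Arrival is 180° from departure on the ellipse, so φ = 180° − 92.27° = 87.7°.

φ = 87.7°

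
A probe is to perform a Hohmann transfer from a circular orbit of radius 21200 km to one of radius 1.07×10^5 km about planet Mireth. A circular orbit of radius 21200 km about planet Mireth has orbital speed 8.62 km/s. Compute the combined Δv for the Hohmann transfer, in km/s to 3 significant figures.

From the circular-orbit relation v² = μ/r at r = 21200 km: μ = v²r = (8.62)² × 21200 = 1.57525×10^6 km³/s².
Semi-major axis of the transfer orbit: a_t = (21200 + 1.070×10^5)/2 = 64100 km.
At r₁ the circular-orbit speed is v₁ = √(μ/r₁) = 8.6200 km/s.
Transfer-orbit speed at r₁ (vis-viva equation): v_p = √[μ(2/r₁ − 1/a_t)] = 11.137 km/s.
First burn Δv₁ = |v_p − v₁| = 2.517 km/s.
Circular speed at r₂: v₂ = √(μ/r₂) = 3.837 km/s.
Transfer-orbit speed at r₂: v_a = √[μ(2/r₂ − 1/a_t)] = 2.207 km/s.
Second burn Δv₂ = |v₂ − v_a| = 1.630 km/s.
Δv = Δv₁ + Δv₂ = 2.517 + 1.630 = 4.147 km/s.

Δv = 4.15 km/s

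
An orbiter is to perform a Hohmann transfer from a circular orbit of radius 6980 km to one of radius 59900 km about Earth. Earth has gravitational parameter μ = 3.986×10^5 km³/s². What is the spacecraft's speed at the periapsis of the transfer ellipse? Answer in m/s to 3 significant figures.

v = 10100 m/s

Transfer-ellipse semi-major axis a_t = (r₁ + r₂)/2 = (6980 + 59900)/2 = 33440 km.
At periapsis, r = 6980 km.
Applying v² = μ(2/r − 1/a_t): v = 10.11 km/s.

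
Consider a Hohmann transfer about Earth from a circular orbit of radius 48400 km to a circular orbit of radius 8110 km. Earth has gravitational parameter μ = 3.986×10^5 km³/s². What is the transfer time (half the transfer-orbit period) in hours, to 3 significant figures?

t = 6.56 hours

Semi-major axis of the transfer orbit: a_t = (48400 + 8110)/2 = 28255 km.
By Kepler's third law the transfer-orbit period is T = 2π√(a_t³/μ), so t = T/2 = 23630 s.
Converting: 23630 s ÷ 3600 s/hour = 6.56 hours.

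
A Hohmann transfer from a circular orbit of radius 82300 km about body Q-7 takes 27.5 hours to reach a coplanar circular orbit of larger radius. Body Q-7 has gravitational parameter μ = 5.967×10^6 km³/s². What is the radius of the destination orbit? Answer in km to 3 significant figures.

r₂ = 2.80×10^5 km

Transfer time t = 27.5 hours = 99000 s, and t = π√(a_t³/μ).
So a_t = (μ t²/π²)^(1/3) = (5.967×10^6 × (99000)² / π²)^(1/3) = 1.8096×10^5 km.
Since a_t = (r₁ + r₂)/2, r₂ = 2a_t − r₁ = 2×1.8096×10^5 − 82300 = 2.7962×10^5 km.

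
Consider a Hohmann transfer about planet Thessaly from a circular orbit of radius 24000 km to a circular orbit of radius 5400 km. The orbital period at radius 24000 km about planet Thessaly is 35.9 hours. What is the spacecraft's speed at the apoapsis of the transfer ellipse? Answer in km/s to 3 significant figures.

v = 0.707 km/s

From Kepler's third law T² = 4π²r³/μ at r = 24000 km, T = 35.9 hours = 35.9 × 3600 s = 1.2924×10^5 s: μ = 4π²r³/T² = 32673.8 km³/s².
Semi-major axis of the transfer orbit: a_t = (24000 + 5400)/2 = 14700 km.
The apoapsis of the transfer ellipse is at r = 24000 km.
Applying v² = μ(2/r − 1/a_t): v = 0.7072 km/s.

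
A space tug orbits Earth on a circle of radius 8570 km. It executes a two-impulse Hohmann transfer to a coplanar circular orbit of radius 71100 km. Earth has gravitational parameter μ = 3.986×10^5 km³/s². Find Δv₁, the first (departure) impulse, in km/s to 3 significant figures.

The Hohmann ellipse has a_t = (r₁ + r₂)/2 = 39835 km.
Circular speed at r = 8570 km: v_c = √(μ/r) = 6.820 km/s.
Transfer-orbit speed at the same r (vis-viva, a = a_t): v_t = √[μ(2/r − 1/a_t)] = 9.111 km/s.
Δv₁ = |v_t − v_c| = |9.111 − 6.820| = 2.291 km/s.

Δv₁ = 2.29 km/s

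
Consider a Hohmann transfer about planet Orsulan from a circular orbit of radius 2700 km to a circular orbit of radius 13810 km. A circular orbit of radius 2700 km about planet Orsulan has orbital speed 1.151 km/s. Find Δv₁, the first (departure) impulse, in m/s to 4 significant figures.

From the circular-orbit relation v² = μ/r at r = 2700 km: μ = v²r = (1.151)² × 2700 = 3576.96 km³/s².
Transfer-ellipse semi-major axis a_t = (r₁ + r₂)/2 = (2700 + 13810)/2 = 8255 km.
On the circular orbit at r = 2700 km, v_c = √(μ/r) = 1.1510 km/s.
Transfer-orbit speed at the same r (vis-viva, a = a_t): v_t = √[μ(2/r − 1/a_t)] = 1.4887 km/s.
Δv₁ = |v_t − v_c| = |1.4887 − 1.1510| = 0.3377 km/s.

Δv₁ = 337.7 m/s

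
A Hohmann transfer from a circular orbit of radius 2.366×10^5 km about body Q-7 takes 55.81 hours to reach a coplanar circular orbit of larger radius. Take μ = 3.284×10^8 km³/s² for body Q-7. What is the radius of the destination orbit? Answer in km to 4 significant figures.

Transfer time t = 55.81 hours = 2.00916×10^5 s, and t = π√(a_t³/μ).
So a_t = (μ t²/π²)^(1/3) = (3.284×10^8 × (2.00916×10^5)² / π²)^(1/3) = 1.1033×10^6 km.
Since a_t = (r₁ + r₂)/2, r₂ = 2a_t − r₁ = 2×1.1033×10^6 − 2.366×10^5 = 1.970×10^6 km.

r₂ = 1.970×10^6 km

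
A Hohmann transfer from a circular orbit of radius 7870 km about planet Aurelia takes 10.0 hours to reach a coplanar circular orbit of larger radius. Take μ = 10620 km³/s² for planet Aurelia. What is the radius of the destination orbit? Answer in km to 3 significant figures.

Transfer time t = 10.0 hours = 36000 s, and t = π√(a_t³/μ).
So a_t = (μ t²/π²)^(1/3) = (10620 × (36000)² / π²)^(1/3) = 11172 km.
Since a_t = (r₁ + r₂)/2, r₂ = 2a_t − r₁ = 2×11172 − 7870 = 14474 km.

r₂ = 14500 km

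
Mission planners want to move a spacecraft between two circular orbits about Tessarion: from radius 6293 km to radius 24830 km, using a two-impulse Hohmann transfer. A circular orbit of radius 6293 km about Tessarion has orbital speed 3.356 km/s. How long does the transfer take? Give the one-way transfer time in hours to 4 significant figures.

From the circular-orbit relation v² = μ/r at r = 6293 km: μ = v²r = (3.356)² × 6293 = 70876.4 km³/s².
Transfer-ellipse semi-major axis a_t = (r₁ + r₂)/2 = (6293 + 24830)/2 = 15561.5 km.
Half the transfer-orbit period gives t = π√(a_t³/μ) = 22907 s.
Converting: 22907 s ÷ 3600 s/hour = 6.363 hours.

t = 6.363 hours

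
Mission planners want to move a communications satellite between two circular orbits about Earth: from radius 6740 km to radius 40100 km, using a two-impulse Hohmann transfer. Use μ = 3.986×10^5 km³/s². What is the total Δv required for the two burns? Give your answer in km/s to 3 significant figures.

Transfer-ellipse semi-major axis a_t = (r₁ + r₂)/2 = (6740 + 40100)/2 = 23420 km.
At r₁ the circular-orbit speed is v₁ = √(μ/r₁) = 7.6902 km/s.
Transfer-orbit speed at r₁ (vis-viva equation): v_p = √[μ(2/r₁ − 1/a_t)] = 10.063 km/s.
First burn Δv₁ = |v_p − v₁| = 2.373 km/s.
Circular speed at r₂: v₂ = √(μ/r₂) = 3.15280 km/s.
Transfer-orbit speed at r₂: v_a = √[μ(2/r₂ − 1/a_t)] = 1.69135 km/s.
Second burn Δv₂ = |v₂ − v_a| = 1.461 km/s.
Δv = Δv₁ + Δv₂ = 2.373 + 1.461 = 3.834 km/s.

Δv = 3.83 km/s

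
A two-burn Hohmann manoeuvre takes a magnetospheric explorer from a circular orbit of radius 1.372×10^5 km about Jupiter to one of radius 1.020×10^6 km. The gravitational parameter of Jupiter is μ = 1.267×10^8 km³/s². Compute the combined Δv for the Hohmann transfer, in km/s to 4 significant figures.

Transfer-ellipse semi-major axis a_t = (r₁ + r₂)/2 = (1.372×10^5 + 1.020×10^6)/2 = 5.786×10^5 km.
Circular speed at r₁: v₁ = √(μ/r₁) = √(1.267×10^8/1.372×10^5) = 30.389 km/s.
Transfer-orbit speed at r₁ (v² = μ(2/r − 1/a)): v_p = √[μ(2/r₁ − 1/a_t)] = 40.348 km/s.
First burn Δv₁ = |v_p − v₁| = 9.959 km/s.
Circular speed at r₂: v₂ = √(μ/r₂) = 11.145 km/s.
Transfer-orbit speed at r₂: v_a = √[μ(2/r₂ − 1/a_t)] = 5.4272 km/s.
Second burn Δv₂ = |v₂ − v_a| = 5.718 km/s.
Δv = Δv₁ + Δv₂ = 9.959 + 5.718 = 15.68 km/s.

Δv = 15.68 km/s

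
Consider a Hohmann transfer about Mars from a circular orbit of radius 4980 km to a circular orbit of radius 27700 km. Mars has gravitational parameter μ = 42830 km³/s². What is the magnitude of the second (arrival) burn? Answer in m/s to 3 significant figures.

Δv₂ = 557 m/s

The Hohmann ellipse has a_t = (r₁ + r₂)/2 = 16340 km.
Circular speed at r = 27700 km: v_c = √(μ/r) = 1.2435 km/s.
Vis-viva on the transfer ellipse at r = 27700 km gives v_t = √[μ(2/r − 1/a_t)] = 0.68647 km/s.
Δv₂ = |v_t − v_c| = |0.68647 − 1.2435| = 0.5570 km/s.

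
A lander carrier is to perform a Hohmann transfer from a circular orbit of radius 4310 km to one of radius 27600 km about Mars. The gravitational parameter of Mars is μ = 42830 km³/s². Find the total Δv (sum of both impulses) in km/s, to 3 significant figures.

Semi-major axis of the transfer orbit: a_t = (4310 + 27600)/2 = 15955 km.
Circular speed at r₁: v₁ = √(μ/r₁) = √(42830/4310) = 3.15236 km/s.
Transfer-orbit speed at r₁ (vis-viva equation): v_p = √[μ(2/r₁ − 1/a_t)] = 4.14612 km/s.
First burn Δv₁ = |v_p − v₁| = 0.9938 km/s.
Circular speed at r₂: v₂ = √(μ/r₂) = 1.24572 km/s.
Transfer-orbit speed at r₂: v_a = √[μ(2/r₂ − 1/a_t)] = 0.647455 km/s.
Second burn Δv₂ = |v₂ − v_a| = 0.5983 km/s.
Δv = Δv₁ + Δv₂ = 0.9938 + 0.5983 = 1.592 km/s.

Δv = 1.59 km/s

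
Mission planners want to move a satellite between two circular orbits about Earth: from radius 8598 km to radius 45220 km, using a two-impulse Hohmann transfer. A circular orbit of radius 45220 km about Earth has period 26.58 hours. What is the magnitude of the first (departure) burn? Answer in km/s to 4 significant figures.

From Kepler's third law T² = 4π²r³/μ at r = 45220 km, T = 26.58 hours = 26.58 × 3600 s = 95688 s: μ = 4π²r³/T² = 3.98691×10^5 km³/s².
The Hohmann ellipse has a_t = (r₁ + r₂)/2 = 26909 km.
On the circular orbit at r = 8598 km, v_c = √(μ/r) = 6.8096 km/s.
Vis-viva on the transfer ellipse at r = 8598 km gives v_t = √[μ(2/r − 1/a_t)] = 8.8275 km/s.
Δv₁ = |v_t − v_c| = |8.8275 − 6.8096| = 2.018 km/s.

Δv₁ = 2.018 km/s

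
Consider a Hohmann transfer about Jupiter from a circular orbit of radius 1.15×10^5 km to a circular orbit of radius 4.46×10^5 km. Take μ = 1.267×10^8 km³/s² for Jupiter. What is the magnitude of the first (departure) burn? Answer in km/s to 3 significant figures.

Transfer-ellipse semi-major axis a_t = (r₁ + r₂)/2 = (1.150×10^5 + 4.460×10^5)/2 = 2.805×10^5 km.
Circular speed at r = 1.150×10^5 km: v_c = √(μ/r) = 33.192 km/s.
Vis-viva on the transfer ellipse at r = 1.150×10^5 km gives v_t = √[μ(2/r − 1/a_t)] = 41.854 km/s.
Δv₁ = |v_t − v_c| = |41.854 − 33.192| = 8.662 km/s.

Δv₁ = 8.66 km/s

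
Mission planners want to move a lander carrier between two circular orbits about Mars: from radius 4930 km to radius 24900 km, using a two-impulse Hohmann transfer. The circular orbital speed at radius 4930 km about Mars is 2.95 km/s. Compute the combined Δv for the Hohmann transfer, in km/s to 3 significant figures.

Δv = 1.42 km/s

From the circular-orbit relation v² = μ/r at r = 4930 km: μ = v²r = (2.95)² × 4930 = 42903.3 km³/s².
Semi-major axis of the transfer orbit: a_t = (4930 + 24900)/2 = 14915 km.
Circular speed at r₁: v₁ = √(μ/r₁) = √(42903.3/4930) = 2.9500 km/s.
On the transfer ellipse at r₁, vis-viva equation gives v_p = √[μ(2/r₁ − 1/a_t)] = 3.8116 km/s.
First burn Δv₁ = |v_p − v₁| = 0.8616 km/s.
Circular speed at r₂: v₂ = √(μ/r₂) = 1.31264 km/s.
Transfer-orbit speed at r₂: v_a = √[μ(2/r₂ − 1/a_t)] = 0.754671 km/s.
Second burn Δv₂ = |v₂ − v_a| = 0.5580 km/s.
Total Δv = Δv₁ + Δv₂ = 1.420 km/s.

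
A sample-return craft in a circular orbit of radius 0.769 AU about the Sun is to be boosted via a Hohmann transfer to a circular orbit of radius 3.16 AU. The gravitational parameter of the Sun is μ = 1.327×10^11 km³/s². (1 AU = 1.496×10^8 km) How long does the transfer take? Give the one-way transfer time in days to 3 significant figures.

t = 503 days

In km: r₁ = 0.769 × 1.496×10^8 = 1.150424×10^8 km; r₂ = 3.16 × 1.496×10^8 = 4.72736×10^8 km.
The Hohmann ellipse has a_t = (r₁ + r₂)/2 = 2.938892×10^8 km.
By Kepler's third law the transfer-orbit period is T = 2π√(a_t³/μ), so t = T/2 = 4.345×10^7 s.
Converting: 4.345×10^7 s ÷ 86400 s/day = 503 days.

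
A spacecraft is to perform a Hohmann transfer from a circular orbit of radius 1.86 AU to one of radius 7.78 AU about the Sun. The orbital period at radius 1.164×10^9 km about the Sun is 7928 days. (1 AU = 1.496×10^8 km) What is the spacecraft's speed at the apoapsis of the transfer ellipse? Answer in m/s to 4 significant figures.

From Kepler's third law T² = 4π²r³/μ at r = 1.164×10^9 km, T = 7928 days = 7928 × 86400 s = 6.849792×10^8 s: μ = 4π²r³/T² = 1.32698×10^11 km³/s².
In km: r₁ = 1.86 × 1.496×10^8 = 2.78256×10^8 km; r₂ = 7.78 × 1.496×10^8 = 1.163888×10^9 km.
The Hohmann ellipse has a_t = (r₁ + r₂)/2 = 7.21072×10^8 km.
The apoapsis of the transfer ellipse is at r = 1.163888×10^9 km.
Vis-viva: v = √[μ(2/r − 1/a_t)] = √[1.32698×10^11 × (2/1.163888×10^9 − 1/7.21072×10^8)] = 6.633 km/s.

v = 6633 m/s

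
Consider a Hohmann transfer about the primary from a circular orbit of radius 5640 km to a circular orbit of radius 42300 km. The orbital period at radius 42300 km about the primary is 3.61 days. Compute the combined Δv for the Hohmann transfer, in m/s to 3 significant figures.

From Kepler's third law T² = 4π²r³/μ at r = 42300 km, T = 3.61 days = 3.61 × 86400 s = 3.11904×10^5 s: μ = 4π²r³/T² = 30714.2 km³/s².
The Hohmann ellipse has a_t = (r₁ + r₂)/2 = 23970 km.
Circular speed at r₁: v₁ = √(μ/r₁) = √(30714.2/5640) = 2.3336 km/s.
On the transfer ellipse at r₁, v² = μ(2/r − 1/a) gives v_p = √[μ(2/r₁ − 1/a_t)] = 3.1000 km/s.
First burn Δv₁ = |v_p − v₁| = 0.7664 km/s.
Circular speed at r₂: v₂ = √(μ/r₂) = 0.8521 km/s.
Transfer-orbit speed at r₂: v_a = √[μ(2/r₂ − 1/a_t)] = 0.4133 km/s.
Second burn Δv₂ = |v₂ − v_a| = 0.4388 km/s.
Δv = Δv₁ + Δv₂ = 0.7664 + 0.4388 = 1.205 km/s.

Δv = 1210 m/s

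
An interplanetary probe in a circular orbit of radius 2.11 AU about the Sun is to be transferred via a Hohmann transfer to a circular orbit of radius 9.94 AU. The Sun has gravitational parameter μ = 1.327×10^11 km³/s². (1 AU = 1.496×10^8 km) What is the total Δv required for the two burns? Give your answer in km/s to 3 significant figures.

In km: r₁ = 2.11 × 1.496×10^8 = 3.15656×10^8 km; r₂ = 9.94 × 1.496×10^8 = 1.487024×10^9 km.
Transfer-ellipse semi-major axis a_t = (r₁ + r₂)/2 = (3.15656×10^8 + 1.487024×10^9)/2 = 9.0134×10^8 km.
Circular speed at r₁: v₁ = √(μ/r₁) = √(1.327×10^11/3.15656×10^8) = 20.504 km/s.
On the transfer ellipse at r₁, vis-viva gives v_p = √[μ(2/r₁ − 1/a_t)] = 26.336 km/s.
First burn Δv₁ = |v_p − v₁| = 5.832 km/s.
Circular speed at r₂: v₂ = √(μ/r₂) = 9.4466 km/s.
Transfer-orbit speed at r₂: v_a = √[μ(2/r₂ − 1/a_t)] = 5.5904 km/s.
Second burn Δv₂ = |v₂ − v_a| = 3.856 km/s.
Δv = Δv₁ + Δv₂ = 5.832 + 3.856 = 9.688 km/s.

Δv = 9.69 km/s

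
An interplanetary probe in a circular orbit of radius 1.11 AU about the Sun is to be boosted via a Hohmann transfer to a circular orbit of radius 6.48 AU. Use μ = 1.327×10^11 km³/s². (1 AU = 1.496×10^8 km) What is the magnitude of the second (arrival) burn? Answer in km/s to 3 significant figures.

Δv₂ = 5.37 km/s

In km: r₁ = 1.11 × 1.496×10^8 = 1.66056×10^8 km; r₂ = 6.48 × 1.496×10^8 = 9.69408×10^8 km.
Transfer-ellipse semi-major axis a_t = (r₁ + r₂)/2 = (1.66056×10^8 + 9.69408×10^8)/2 = 5.67732×10^8 km.
On the circular orbit at r = 9.69408×10^8 km, v_c = √(μ/r) = 11.70 km/s.
Vis-viva on the transfer ellipse at r = 9.69408×10^8 km gives v_t = √[μ(2/r − 1/a_t)] = 6.328 km/s.
Δv₂ = |v_t − v_c| = |6.328 − 11.70| = 5.372 km/s.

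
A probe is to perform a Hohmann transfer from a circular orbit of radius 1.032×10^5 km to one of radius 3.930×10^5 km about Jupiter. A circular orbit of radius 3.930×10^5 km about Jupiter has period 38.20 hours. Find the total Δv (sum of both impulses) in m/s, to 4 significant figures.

From Kepler's third law T² = 4π²r³/μ at r = 3.930×10^5 km, T = 38.20 hours = 38.20 × 3600 s = 1.3752×10^5 s: μ = 4π²r³/T² = 1.26708×10^8 km³/s².
The Hohmann ellipse has a_t = (r₁ + r₂)/2 = 2.481×10^5 km.
Circular speed at r₁: v₁ = √(μ/r₁) = √(1.26708×10^8/1.032×10^5) = 35.040 km/s.
Transfer-orbit speed at r₁ (vis-viva): v_p = √[μ(2/r₁ − 1/a_t)] = 44.101 km/s.
First burn Δv₁ = |v_p − v₁| = 9.061 km/s.
Circular speed at r₂: v₂ = √(μ/r₂) = 17.956 km/s.
Transfer-orbit speed at r₂: v_a = √[μ(2/r₂ − 1/a_t)] = 11.581 km/s.
Second burn Δv₂ = |v₂ − v_a| = 6.375 km/s.
Total Δv = Δv₁ + Δv₂ = 15.44 km/s.

Δv = 15440 m/s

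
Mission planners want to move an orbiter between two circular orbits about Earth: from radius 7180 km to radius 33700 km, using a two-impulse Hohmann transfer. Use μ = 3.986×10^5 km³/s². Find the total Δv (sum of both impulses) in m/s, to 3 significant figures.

Δv = 3520 m/s

The Hohmann ellipse has a_t = (r₁ + r₂)/2 = 20440 km.
Circular speed at r₁: v₁ = √(μ/r₁) = √(3.986×10^5/7180) = 7.451 km/s.
Transfer-orbit speed at r₁ (vis-viva): v_p = √[μ(2/r₁ − 1/a_t)] = 9.567 km/s.
First burn Δv₁ = |v_p − v₁| = 2.116 km/s.
At r₂, v₂ = √(μ/r₂) = 3.439 km/s.
Transfer-orbit speed at r₂: v_a = √[μ(2/r₂ − 1/a_t)] = 2.038 km/s.
Second burn Δv₂ = |v₂ − v_a| = 1.401 km/s.
Total Δv = Δv₁ + Δv₂ = 3.517 km/s.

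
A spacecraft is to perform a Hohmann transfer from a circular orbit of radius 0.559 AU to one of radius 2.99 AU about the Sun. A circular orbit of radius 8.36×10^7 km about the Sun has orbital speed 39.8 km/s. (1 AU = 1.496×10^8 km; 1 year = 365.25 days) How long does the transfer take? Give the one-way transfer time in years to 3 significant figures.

From the circular-orbit relation v² = μ/r at r = 8.36×10^7 km: μ = v²r = (39.8)² × 8.36×10^7 = 1.32426×10^11 km³/s².
In km: r₁ = 0.559 × 1.496×10^8 = 8.36264×10^7 km; r₂ = 2.99 × 1.496×10^8 = 4.47304×10^8 km.
Semi-major axis of the transfer orbit: a_t = (8.36264×10^7 + 4.47304×10^8)/2 = 2.654652×10^8 km.
By Kepler's third law the transfer-orbit period is T = 2π√(a_t³/μ), so t = T/2 = 3.734×10^7 s.
Converting: 3.734×10^7 s ÷ 3.15576×10^7 s/year (365.25 × 86400) = 1.18 years.

t = 1.18 years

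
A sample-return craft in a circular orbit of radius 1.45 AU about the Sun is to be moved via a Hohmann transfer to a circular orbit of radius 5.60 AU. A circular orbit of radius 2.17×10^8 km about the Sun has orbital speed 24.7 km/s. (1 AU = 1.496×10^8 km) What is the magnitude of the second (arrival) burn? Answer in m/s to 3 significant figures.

From the circular-orbit relation v² = μ/r at r = 2.17×10^8 km: μ = v²r = (24.7)² × 2.17×10^8 = 1.32390×10^11 km³/s².
In km: r₁ = 1.45 × 1.496×10^8 = 2.1692×10^8 km; r₂ = 5.60 × 1.496×10^8 = 8.3776×10^8 km.
Semi-major axis of the transfer orbit: a_t = (2.1692×10^8 + 8.3776×10^8)/2 = 5.2734×10^8 km.
Circular speed at r = 8.3776×10^8 km: v_c = √(μ/r) = 12.5709 km/s.
Vis-viva on the transfer ellipse at r = 8.3776×10^8 km gives v_t = √[μ(2/r − 1/a_t)] = 8.06253 km/s.
Δv₂ = |v_t − v_c| = |8.06253 − 12.5709| = 4.508 km/s.

Δv₂ = 4510 m/s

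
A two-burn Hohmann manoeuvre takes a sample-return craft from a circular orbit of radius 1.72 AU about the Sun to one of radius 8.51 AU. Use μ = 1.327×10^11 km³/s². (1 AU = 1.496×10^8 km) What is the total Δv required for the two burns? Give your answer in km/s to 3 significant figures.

In km: r₁ = 1.72 × 1.496×10^8 = 2.57312×10^8 km; r₂ = 8.51 × 1.496×10^8 = 1.273096×10^9 km.
Transfer-ellipse semi-major axis a_t = (r₁ + r₂)/2 = (2.57312×10^8 + 1.273096×10^9)/2 = 7.65204×10^8 km.
Circular speed at r₁: v₁ = √(μ/r₁) = √(1.327×10^11/2.57312×10^8) = 22.709 km/s.
On the transfer ellipse at r₁, vis-viva equation gives v_p = √[μ(2/r₁ − 1/a_t)] = 29.292 km/s.
First burn Δv₁ = |v_p − v₁| = 6.583 km/s.
Circular speed at r₂: v₂ = √(μ/r₂) = 10.2095 km/s.
Transfer-orbit speed at r₂: v_a = √[μ(2/r₂ − 1/a_t)] = 5.92034 km/s.
Second burn Δv₂ = |v₂ − v_a| = 4.289 km/s.
Total Δv = Δv₁ + Δv₂ = 10.87 km/s.

Δv = 10.9 km/s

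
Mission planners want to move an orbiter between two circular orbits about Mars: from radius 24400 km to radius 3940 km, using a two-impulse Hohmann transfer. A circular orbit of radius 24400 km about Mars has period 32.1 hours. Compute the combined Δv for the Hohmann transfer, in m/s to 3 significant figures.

From Kepler's third law T² = 4π²r³/μ at r = 24400 km, T = 32.1 hours = 32.1 × 3600 s = 1.1556×10^5 s: μ = 4π²r³/T² = 42945.2 km³/s².
Semi-major axis of the transfer orbit: a_t = (24400 + 3940)/2 = 14170 km.
Circular speed at r₁: v₁ = √(μ/r₁) = √(42945.2/24400) = 1.3267 km/s.
On the transfer ellipse at r₁, vis-viva gives v_a = √[μ(2/r₁ − 1/a_t)] = 0.69956 km/s.
First burn Δv₁ = |v_a − v₁| = 0.6271 km/s.
At r₂, v₂ = √(μ/r₂) = 3.301 km/s.
Transfer-orbit speed at r₂: v_p = √[μ(2/r₂ − 1/a_t)] = 4.332 km/s.
Second burn Δv₂ = |v₂ − v_p| = 1.031 km/s.
Total Δv = Δv₁ + Δv₂ = 1.658 km/s.

Δv = 1660 m/s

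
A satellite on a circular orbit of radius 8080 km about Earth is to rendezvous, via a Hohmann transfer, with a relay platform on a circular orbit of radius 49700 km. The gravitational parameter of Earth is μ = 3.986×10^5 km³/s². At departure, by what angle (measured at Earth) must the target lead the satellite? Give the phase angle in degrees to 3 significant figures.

φ = 100°

Semi-major axis of the transfer orbit: a_t = (8080 + 49700)/2 = 28890 km.
Transfer time t = π√(a_t³/μ) = 24434 s.
The target's mean motion on its circular orbit is ω₂ = √(μ/r₂³) = 5.6982×10^-5 rad/s.
Angle swept by the target during transfer: ω₂·t = 1.3923 rad = 79.77°.
The satellite traverses 180° on the transfer ellipse, so the target must lead by 180° − 79.77° = 100°.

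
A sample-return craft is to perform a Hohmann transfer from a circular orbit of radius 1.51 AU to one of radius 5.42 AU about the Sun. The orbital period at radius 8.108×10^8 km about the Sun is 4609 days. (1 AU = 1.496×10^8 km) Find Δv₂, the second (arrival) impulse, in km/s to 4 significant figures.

Δv₂ = 4.348 km/s

From Kepler's third law T² = 4π²r³/μ at r = 8.108×10^8 km, T = 4609 days = 4609 × 86400 s = 3.982176×10^8 s: μ = 4π²r³/T² = 1.32697×10^11 km³/s².
In km: r₁ = 1.51 × 1.496×10^8 = 2.25896×10^8 km; r₂ = 5.42 × 1.496×10^8 = 8.10832×10^8 km.
Transfer-ellipse semi-major axis a_t = (r₁ + r₂)/2 = (2.25896×10^8 + 8.10832×10^8)/2 = 5.18364×10^8 km.
On the circular orbit at r = 8.10832×10^8 km, v_c = √(μ/r) = 12.793 km/s.
Vis-viva on the transfer ellipse at r = 8.10832×10^8 km gives v_t = √[μ(2/r − 1/a_t)] = 8.4450 km/s.
Δv₂ = |v_t − v_c| = |8.4450 − 12.793| = 4.348 km/s.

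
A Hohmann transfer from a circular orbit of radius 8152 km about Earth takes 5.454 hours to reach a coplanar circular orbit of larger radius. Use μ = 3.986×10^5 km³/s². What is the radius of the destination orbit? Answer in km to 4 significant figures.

r₂ = 41790 km

Transfer time t = 5.454 hours = 19634.4 s, and t = π√(a_t³/μ).
So a_t = (μ t²/π²)^(1/3) = (3.986×10^5 × (19634.4)² / π²)^(1/3) = 24970 km.
Since a_t = (r₁ + r₂)/2, r₂ = 2a_t − r₁ = 2×24970 − 8152 = 41788 km.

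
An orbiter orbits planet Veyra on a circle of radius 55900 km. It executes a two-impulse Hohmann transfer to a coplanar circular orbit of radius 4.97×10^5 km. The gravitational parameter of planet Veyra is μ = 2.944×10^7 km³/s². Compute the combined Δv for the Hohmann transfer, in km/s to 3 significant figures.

Δv = 12.1 km/s

Semi-major axis of the transfer orbit: a_t = (55900 + 4.970×10^5)/2 = 2.7645×10^5 km.
At r₁ the circular-orbit speed is v₁ = √(μ/r₁) = 22.949 km/s.
On the transfer ellipse at r₁, v² = μ(2/r − 1/a) gives v_p = √[μ(2/r₁ − 1/a_t)] = 30.770 km/s.
First burn Δv₁ = |v_p − v₁| = 7.821 km/s.
At r₂, v₂ = √(μ/r₂) = 7.6965 km/s.
Transfer-orbit speed at r₂: v_a = √[μ(2/r₂ − 1/a_t)] = 3.4609 km/s.
Second burn Δv₂ = |v₂ − v_a| = 4.236 km/s.
Δv = Δv₁ + Δv₂ = 7.821 + 4.236 = 12.06 km/s.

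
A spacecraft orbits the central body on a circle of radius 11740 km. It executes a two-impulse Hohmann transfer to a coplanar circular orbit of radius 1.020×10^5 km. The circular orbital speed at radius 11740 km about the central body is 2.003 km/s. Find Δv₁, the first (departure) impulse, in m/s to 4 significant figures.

From the circular-orbit relation v² = μ/r at r = 11740 km: μ = v²r = (2.003)² × 11740 = 47101.0 km³/s².
Transfer-ellipse semi-major axis a_t = (r₁ + r₂)/2 = (11740 + 1.020×10^5)/2 = 56870 km.
Circular speed at r = 11740 km: v_c = √(μ/r) = 2.0030 km/s.
Vis-viva on the transfer ellipse at r = 11740 km gives v_t = √[μ(2/r − 1/a_t)] = 2.6825 km/s.
Δv₁ = |v_t − v_c| = |2.6825 − 2.0030| = 0.6795 km/s.

Δv₁ = 679.5 m/s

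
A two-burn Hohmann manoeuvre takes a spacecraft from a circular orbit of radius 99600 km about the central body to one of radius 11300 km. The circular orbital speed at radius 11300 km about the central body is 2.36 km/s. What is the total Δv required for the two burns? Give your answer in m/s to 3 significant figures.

Δv = 1240 m/s

From the circular-orbit relation v² = μ/r at r = 11300 km: μ = v²r = (2.36)² × 11300 = 62936.5 km³/s².
Semi-major axis of the transfer orbit: a_t = (99600 + 11300)/2 = 55450 km.
Circular speed at r₁: v₁ = √(μ/r₁) = √(62936.5/99600) = 0.7949 km/s.
Transfer-orbit speed at r₁ (v² = μ(2/r − 1/a)): v_a = √[μ(2/r₁ − 1/a_t)] = 0.3588 km/s.
First burn Δv₁ = |v_a − v₁| = 0.4361 km/s.
At r₂, v₂ = √(μ/r₂) = 2.3600 km/s.
Transfer-orbit speed at r₂: v_p = √[μ(2/r₂ − 1/a_t)] = 3.1629 km/s.
Second burn Δv₂ = |v₂ − v_p| = 0.8029 km/s.
Δv = Δv₁ + Δv₂ = 0.4361 + 0.8029 = 1.239 km/s.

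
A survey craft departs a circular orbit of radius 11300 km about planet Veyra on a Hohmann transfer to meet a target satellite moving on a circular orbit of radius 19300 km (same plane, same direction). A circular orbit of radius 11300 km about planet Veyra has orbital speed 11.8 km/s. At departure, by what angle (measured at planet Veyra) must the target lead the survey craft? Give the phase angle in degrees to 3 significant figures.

From the circular-orbit relation v² = μ/r at r = 11300 km: μ = v²r = (11.8)² × 11300 = 1.57341×10^6 km³/s².
Semi-major axis of the transfer orbit: a_t = (11300 + 19300)/2 = 15300 km.
The half-period of the transfer ellipse is t = π√(a_t³/μ) = 4740 s.
Target angular speed ω₂ = √(μ/r₂³) = 4.678×10^-4 rad/s.
Angle swept by the target during transfer: ω₂·t = 2.217 rad = 127.0°.
Arrival is 180° from departure on the ellipse, so φ = 180° − 127.0° = 53.0°.

φ = 53.0°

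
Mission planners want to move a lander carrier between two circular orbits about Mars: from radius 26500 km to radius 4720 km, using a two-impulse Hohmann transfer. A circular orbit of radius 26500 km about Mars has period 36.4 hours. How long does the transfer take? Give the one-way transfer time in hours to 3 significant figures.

t = 8.23 hours

From Kepler's third law T² = 4π²r³/μ at r = 26500 km, T = 36.4 hours = 36.4 × 3600 s = 1.3104×10^5 s: μ = 4π²r³/T² = 42784.8 km³/s².
Transfer-ellipse semi-major axis a_t = (r₁ + r₂)/2 = (26500 + 4720)/2 = 15610 km.
Transfer time t = π√(a_t³/μ) = π√((15610)³ / 42784.8) = 29620 s.
Converting: 29620 s ÷ 3600 s/hour = 8.23 hours.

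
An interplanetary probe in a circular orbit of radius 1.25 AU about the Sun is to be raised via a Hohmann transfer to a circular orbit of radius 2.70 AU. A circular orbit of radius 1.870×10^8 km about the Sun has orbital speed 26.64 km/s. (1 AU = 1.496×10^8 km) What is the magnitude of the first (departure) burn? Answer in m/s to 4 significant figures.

From the circular-orbit relation v² = μ/r at r = 1.870×10^8 km: μ = v²r = (26.64)² × 1.870×10^8 = 1.32712×10^11 km³/s².
In km: r₁ = 1.25 × 1.496×10^8 = 1.870×10^8 km; r₂ = 2.70 × 1.496×10^8 = 4.0392×10^8 km.
Transfer-ellipse semi-major axis a_t = (r₁ + r₂)/2 = (1.870×10^8 + 4.0392×10^8)/2 = 2.9546×10^8 km.
Circular speed at r = 1.870×10^8 km: v_c = √(μ/r) = 26.640 km/s.
Transfer-orbit speed at the same r (vis-viva, a = a_t): v_t = √[μ(2/r − 1/a_t)] = 31.148 km/s.
Δv₁ = |v_t − v_c| = |31.148 − 26.640| = 4.508 km/s.

Δv₁ = 4508 m/s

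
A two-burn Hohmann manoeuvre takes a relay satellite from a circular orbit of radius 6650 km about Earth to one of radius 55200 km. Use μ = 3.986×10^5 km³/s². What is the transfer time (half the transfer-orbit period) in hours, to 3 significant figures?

The Hohmann ellipse has a_t = (r₁ + r₂)/2 = 30925 km.
Transfer time t = π√(a_t³/μ) = π√((30925)³ / 3.986×10^5) = 27060 s.
Converting: 27060 s ÷ 3600 s/hour = 7.52 hours.

t = 7.52 hours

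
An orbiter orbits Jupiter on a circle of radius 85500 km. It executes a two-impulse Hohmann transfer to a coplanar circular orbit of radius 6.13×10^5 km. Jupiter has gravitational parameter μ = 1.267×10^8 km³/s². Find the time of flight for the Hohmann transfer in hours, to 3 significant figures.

t = 16.0 hours

Transfer-ellipse semi-major axis a_t = (r₁ + r₂)/2 = (85500 + 6.130×10^5)/2 = 3.4925×10^5 km.
Transfer time t = π√(a_t³/μ) = π√((3.4925×10^5)³ / 1.267×10^8) = 57610 s.
Converting: 57610 s ÷ 3600 s/hour = 16.0 hours.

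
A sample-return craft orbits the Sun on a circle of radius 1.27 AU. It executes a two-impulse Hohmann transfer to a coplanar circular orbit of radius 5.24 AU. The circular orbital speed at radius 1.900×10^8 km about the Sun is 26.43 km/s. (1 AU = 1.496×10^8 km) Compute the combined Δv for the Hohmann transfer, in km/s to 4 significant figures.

From the circular-orbit relation v² = μ/r at r = 1.900×10^8 km: μ = v²r = (26.43)² × 1.900×10^8 = 1.32724×10^11 km³/s².
In km: r₁ = 1.27 × 1.496×10^8 = 1.89992×10^8 km; r₂ = 5.24 × 1.496×10^8 = 7.83904×10^8 km.
The Hohmann ellipse has a_t = (r₁ + r₂)/2 = 4.86948×10^8 km.
At r₁ the circular-orbit speed is v₁ = √(μ/r₁) = 26.431 km/s.
On the transfer ellipse at r₁, vis-viva gives v_p = √[μ(2/r₁ − 1/a_t)] = 33.535 km/s.
First burn Δv₁ = |v_p − v₁| = 7.104 km/s.
At r₂, v₂ = √(μ/r₂) = 13.012 km/s.
Transfer-orbit speed at r₂: v_a = √[μ(2/r₂ − 1/a_t)] = 8.1277 km/s.
Second burn Δv₂ = |v₂ − v_a| = 4.884 km/s.
Δv = Δv₁ + Δv₂ = 7.104 + 4.884 = 11.99 km/s.

Δv = 11.99 km/s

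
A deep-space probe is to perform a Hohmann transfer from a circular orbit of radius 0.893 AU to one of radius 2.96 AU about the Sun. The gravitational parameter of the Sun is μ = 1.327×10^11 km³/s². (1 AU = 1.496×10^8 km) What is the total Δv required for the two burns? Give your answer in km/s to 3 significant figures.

Δv = 13.1 km/s

In km: r₁ = 0.893 × 1.496×10^8 = 1.335928×10^8 km; r₂ = 2.96 × 1.496×10^8 = 4.42816×10^8 km.
Semi-major axis of the transfer orbit: a_t = (1.335928×10^8 + 4.42816×10^8)/2 = 2.882044×10^8 km.
At r₁ the circular-orbit speed is v₁ = √(μ/r₁) = 31.51693 km/s.
On the transfer ellipse at r₁, v² = μ(2/r − 1/a) gives v_p = √[μ(2/r₁ − 1/a_t)] = 39.06657 km/s.
First burn Δv₁ = |v_p − v₁| = 7.5496 km/s.
Circular speed at r₂: v₂ = √(μ/r₂) = 17.3111 km/s.
Transfer-orbit speed at r₂: v_a = √[μ(2/r₂ − 1/a_t)] = 11.7860 km/s.
Second burn Δv₂ = |v₂ − v_a| = 5.5251 km/s.
Total Δv = Δv₁ + Δv₂ = 13.07 km/s.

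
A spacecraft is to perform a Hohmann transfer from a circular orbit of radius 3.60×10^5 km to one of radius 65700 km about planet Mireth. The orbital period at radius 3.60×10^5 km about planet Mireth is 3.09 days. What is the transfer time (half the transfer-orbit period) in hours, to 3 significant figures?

t = 16.9 hours

From Kepler's third law T² = 4π²r³/μ at r = 3.60×10^5 km, T = 3.09 days = 3.09 × 86400 s = 2.66976×10^5 s: μ = 4π²r³/T² = 2.58418×10^7 km³/s².
Semi-major axis of the transfer orbit: a_t = (3.600×10^5 + 65700)/2 = 2.1285×10^5 km.
Half the transfer-orbit period gives t = π√(a_t³/μ) = 60690 s.
Converting: 60690 s ÷ 3600 s/hour = 16.9 hours.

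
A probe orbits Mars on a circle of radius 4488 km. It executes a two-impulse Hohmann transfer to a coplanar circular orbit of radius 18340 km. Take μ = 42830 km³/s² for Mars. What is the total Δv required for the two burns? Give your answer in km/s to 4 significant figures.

Δv = 1.397 km/s

Semi-major axis of the transfer orbit: a_t = (4488 + 18340)/2 = 11414 km.
Circular speed at r₁: v₁ = √(μ/r₁) = √(42830/4488) = 3.0892 km/s.
On the transfer ellipse at r₁, vis-viva equation gives v_p = √[μ(2/r₁ − 1/a_t)] = 3.9159 km/s.
First burn Δv₁ = |v_p − v₁| = 0.8267 km/s.
Circular speed at r₂: v₂ = √(μ/r₂) = 1.5282 km/s.
Transfer-orbit speed at r₂: v_a = √[μ(2/r₂ − 1/a_t)] = 0.95826 km/s.
Second burn Δv₂ = |v₂ − v_a| = 0.5699 km/s.
Total Δv = Δv₁ + Δv₂ = 1.397 km/s.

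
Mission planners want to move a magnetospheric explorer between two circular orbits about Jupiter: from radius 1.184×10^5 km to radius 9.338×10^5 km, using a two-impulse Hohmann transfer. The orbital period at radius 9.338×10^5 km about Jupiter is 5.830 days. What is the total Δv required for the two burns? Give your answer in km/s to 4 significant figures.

Δv = 16.99 km/s

From Kepler's third law T² = 4π²r³/μ at r = 9.338×10^5 km, T = 5.830 days = 5.830 × 86400 s = 5.03712×10^5 s: μ = 4π²r³/T² = 1.26694×10^8 km³/s².
Transfer-ellipse semi-major axis a_t = (r₁ + r₂)/2 = (1.184×10^5 + 9.338×10^5)/2 = 5.261×10^5 km.
At r₁ the circular-orbit speed is v₁ = √(μ/r₁) = 32.71 km/s.
Transfer-orbit speed at r₁ (vis-viva equation): v_p = √[μ(2/r₁ − 1/a_t)] = 43.58 km/s.
First burn Δv₁ = |v_p − v₁| = 10.87 km/s.
At r₂, v₂ = √(μ/r₂) = 11.648 km/s.
Transfer-orbit speed at r₂: v_a = √[μ(2/r₂ − 1/a_t)] = 5.5258 km/s.
Second burn Δv₂ = |v₂ − v_a| = 6.122 km/s.
Total Δv = Δv₁ + Δv₂ = 16.99 km/s.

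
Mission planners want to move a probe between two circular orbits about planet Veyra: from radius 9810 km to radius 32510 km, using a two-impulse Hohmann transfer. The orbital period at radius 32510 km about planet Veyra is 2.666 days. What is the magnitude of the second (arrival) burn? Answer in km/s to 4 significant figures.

From Kepler's third law T² = 4π²r³/μ at r = 32510 km, T = 2.666 days = 2.666 × 86400 s = 2.303424×10^5 s: μ = 4π²r³/T² = 25566.0 km³/s².
The Hohmann ellipse has a_t = (r₁ + r₂)/2 = 21160 km.
Circular speed at r = 32510 km: v_c = √(μ/r) = 0.8868 km/s.
Vis-viva on the transfer ellipse at r = 32510 km gives v_t = √[μ(2/r − 1/a_t)] = 0.6038 km/s.
Δv₂ = |v_t − v_c| = |0.6038 − 0.8868| = 0.2830 km/s.

Δv₂ = 0.2830 km/s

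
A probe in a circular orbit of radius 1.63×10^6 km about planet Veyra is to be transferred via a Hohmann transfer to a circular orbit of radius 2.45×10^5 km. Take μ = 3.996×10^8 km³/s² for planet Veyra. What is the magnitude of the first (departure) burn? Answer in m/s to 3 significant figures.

The Hohmann ellipse has a_t = (r₁ + r₂)/2 = 9.375×10^5 km.
On the circular orbit at r = 1.630×10^6 km, v_c = √(μ/r) = 15.657 km/s.
Transfer-orbit speed at the same r (vis-viva, a = a_t): v_t = √[μ(2/r − 1/a_t)] = 8.0042 km/s.
Δv₁ = |v_t − v_c| = |8.0042 − 15.657| = 7.653 km/s.

Δv₁ = 7650 m/s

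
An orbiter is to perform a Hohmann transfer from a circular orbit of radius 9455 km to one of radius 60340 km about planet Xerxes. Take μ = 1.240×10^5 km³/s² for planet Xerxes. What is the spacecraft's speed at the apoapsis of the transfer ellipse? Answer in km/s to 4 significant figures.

v = 0.7462 km/s

Transfer-ellipse semi-major axis a_t = (r₁ + r₂)/2 = (9455 + 60340)/2 = 34897.5 km.
The apoapsis of the transfer ellipse is at r = 60340 km.
Vis-viva: v = √[μ(2/r − 1/a_t)] = √[1.240×10^5 × (2/60340 − 1/34897.5)] = 0.7462 km/s.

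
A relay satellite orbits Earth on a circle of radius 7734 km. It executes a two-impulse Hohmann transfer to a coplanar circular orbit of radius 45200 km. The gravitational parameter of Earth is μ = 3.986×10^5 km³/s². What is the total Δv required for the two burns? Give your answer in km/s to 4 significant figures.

Transfer-ellipse semi-major axis a_t = (r₁ + r₂)/2 = (7734 + 45200)/2 = 26467 km.
Circular speed at r₁: v₁ = √(μ/r₁) = √(3.986×10^5/7734) = 7.179 km/s.
Transfer-orbit speed at r₁ (vis-viva): v_p = √[μ(2/r₁ − 1/a_t)] = 9.382 km/s.
First burn Δv₁ = |v_p − v₁| = 2.203 km/s.
Circular speed at r₂: v₂ = √(μ/r₂) = 2.9696 km/s.
Transfer-orbit speed at r₂: v_a = √[μ(2/r₂ − 1/a_t)] = 1.6053 km/s.
Second burn Δv₂ = |v₂ − v_a| = 1.364 km/s.
Δv = Δv₁ + Δv₂ = 2.203 + 1.364 = 3.567 km/s.

Δv = 3.567 km/s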